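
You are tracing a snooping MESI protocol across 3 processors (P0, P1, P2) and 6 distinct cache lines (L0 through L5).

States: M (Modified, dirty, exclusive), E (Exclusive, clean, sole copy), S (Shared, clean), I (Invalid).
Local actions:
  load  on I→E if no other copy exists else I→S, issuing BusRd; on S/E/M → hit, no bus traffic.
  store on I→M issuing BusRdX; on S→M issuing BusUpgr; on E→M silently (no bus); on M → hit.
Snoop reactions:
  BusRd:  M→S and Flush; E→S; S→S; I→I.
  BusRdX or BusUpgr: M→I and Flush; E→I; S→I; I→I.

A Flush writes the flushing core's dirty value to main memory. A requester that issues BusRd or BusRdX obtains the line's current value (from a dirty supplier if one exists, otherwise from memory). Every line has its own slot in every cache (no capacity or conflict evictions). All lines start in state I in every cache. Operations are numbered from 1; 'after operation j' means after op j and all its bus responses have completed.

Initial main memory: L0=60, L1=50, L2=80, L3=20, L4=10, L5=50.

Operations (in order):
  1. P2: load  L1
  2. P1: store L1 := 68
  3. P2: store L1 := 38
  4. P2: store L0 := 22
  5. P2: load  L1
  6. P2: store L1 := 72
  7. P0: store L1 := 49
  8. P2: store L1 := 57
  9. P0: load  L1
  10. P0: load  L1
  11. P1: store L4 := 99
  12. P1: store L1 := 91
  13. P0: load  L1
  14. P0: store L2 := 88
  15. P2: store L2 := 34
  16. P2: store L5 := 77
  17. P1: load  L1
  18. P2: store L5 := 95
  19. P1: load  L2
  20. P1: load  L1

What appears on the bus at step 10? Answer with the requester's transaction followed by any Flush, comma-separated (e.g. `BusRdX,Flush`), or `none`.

bus = none

step 1: P2: load  L1  ⟶  IIE  (L1)  txn=BusRd  M[L1]=50
step 2: P1: store L1 := 68  ⟶  IMI  (L1)  txn=BusRdX  M[L1]=50
step 3: P2: store L1 := 38  ⟶  IIM  (L1)  txn=BusRdX+Flush  M[L1]=68
step 4: P2: store L0 := 22  ⟶  IIM  (L0)  txn=BusRdX  M[L0]=60
step 5: P2: load  L1  ⟶  IIM  (L1)  txn=∅  M[L1]=68
step 6: P2: store L1 := 72  ⟶  IIM  (L1)  txn=∅  M[L1]=68
step 7: P0: store L1 := 49  ⟶  MII  (L1)  txn=BusRdX+Flush  M[L1]=72
step 8: P2: store L1 := 57  ⟶  IIM  (L1)  txn=BusRdX+Flush  M[L1]=49
step 9: P0: load  L1  ⟶  SIS  (L1)  txn=BusRd+Flush  M[L1]=57
step 10: P0: load  L1  ⟶  SIS  (L1)  txn=∅  M[L1]=57
step 11: P1: store L4 := 99  ⟶  IMI  (L4)  txn=BusRdX  M[L4]=10
step 12: P1: store L1 := 91  ⟶  IMI  (L1)  txn=BusRdX  M[L1]=57
step 13: P0: load  L1  ⟶  SSI  (L1)  txn=BusRd+Flush  M[L1]=91
step 14: P0: store L2 := 88  ⟶  MII  (L2)  txn=BusRdX  M[L2]=80
step 15: P2: store L2 := 34  ⟶  IIM  (L2)  txn=BusRdX+Flush  M[L2]=88
step 16: P2: store L5 := 77  ⟶  IIM  (L5)  txn=BusRdX  M[L5]=50
step 17: P1: load  L1  ⟶  SSI  (L1)  txn=∅  M[L1]=91
step 18: P2: store L5 := 95  ⟶  IIM  (L5)  txn=∅  M[L5]=50
step 19: P1: load  L2  ⟶  ISS  (L2)  txn=BusRd+Flush  M[L2]=34
step 20: P1: load  L1  ⟶  SSI  (L1)  txn=∅  M[L1]=91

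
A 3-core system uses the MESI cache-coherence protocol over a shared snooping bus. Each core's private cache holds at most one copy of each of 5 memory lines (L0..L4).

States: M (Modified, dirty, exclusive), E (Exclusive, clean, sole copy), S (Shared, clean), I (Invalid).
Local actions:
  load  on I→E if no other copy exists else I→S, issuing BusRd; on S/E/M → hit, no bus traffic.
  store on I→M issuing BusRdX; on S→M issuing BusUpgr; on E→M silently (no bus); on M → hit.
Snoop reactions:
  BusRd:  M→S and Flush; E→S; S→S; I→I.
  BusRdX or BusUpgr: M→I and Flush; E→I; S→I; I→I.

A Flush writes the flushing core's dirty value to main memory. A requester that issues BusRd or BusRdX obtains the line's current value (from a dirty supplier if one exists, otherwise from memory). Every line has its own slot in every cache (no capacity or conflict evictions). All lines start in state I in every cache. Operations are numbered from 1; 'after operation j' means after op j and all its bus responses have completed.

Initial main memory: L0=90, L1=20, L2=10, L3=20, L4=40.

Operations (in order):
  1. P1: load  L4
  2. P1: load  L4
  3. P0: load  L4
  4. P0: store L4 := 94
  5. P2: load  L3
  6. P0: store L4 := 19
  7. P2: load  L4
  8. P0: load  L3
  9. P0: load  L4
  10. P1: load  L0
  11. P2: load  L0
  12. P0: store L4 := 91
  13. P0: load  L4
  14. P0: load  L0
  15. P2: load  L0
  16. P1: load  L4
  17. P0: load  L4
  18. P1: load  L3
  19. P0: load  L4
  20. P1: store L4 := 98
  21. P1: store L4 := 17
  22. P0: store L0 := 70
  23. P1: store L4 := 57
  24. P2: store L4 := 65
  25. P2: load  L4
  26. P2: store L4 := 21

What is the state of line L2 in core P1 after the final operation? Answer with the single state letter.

state = I

1. P1: load  L4  bus=[BusRd]  L4: P0=I P1=E P2=I  mem[L4]=40
2. P1: load  L4  bus=[-]  L4: P0=I P1=E P2=I  mem[L4]=40
3. P0: load  L4  bus=[BusRd]  L4: P0=S P1=S P2=I  mem[L4]=40
4. P0: store L4 := 94  bus=[BusUpgr]  L4: P0=M P1=I P2=I  mem[L4]=40
5. P2: load  L3  bus=[BusRd]  L3: P0=I P1=I P2=E  mem[L3]=20
6. P0: store L4 := 19  bus=[-]  L4: P0=M P1=I P2=I  mem[L4]=40
7. P2: load  L4  bus=[BusRd,Flush]  L4: P0=S P1=I P2=S  mem[L4]=19
8. P0: load  L3  bus=[BusRd]  L3: P0=S P1=I P2=S  mem[L3]=20
9. P0: load  L4  bus=[-]  L4: P0=S P1=I P2=S  mem[L4]=19
10. P1: load  L0  bus=[BusRd]  L0: P0=I P1=E P2=I  mem[L0]=90
11. P2: load  L0  bus=[BusRd]  L0: P0=I P1=S P2=S  mem[L0]=90
12. P0: store L4 := 91  bus=[BusUpgr]  L4: P0=M P1=I P2=I  mem[L4]=19
13. P0: load  L4  bus=[-]  L4: P0=M P1=I P2=I  mem[L4]=19
14. P0: load  L0  bus=[BusRd]  L0: P0=S P1=S P2=S  mem[L0]=90
15. P2: load  L0  bus=[-]  L0: P0=S P1=S P2=S  mem[L0]=90
16. P1: load  L4  bus=[BusRd,Flush]  L4: P0=S P1=S P2=I  mem[L4]=91
17. P0: load  L4  bus=[-]  L4: P0=S P1=S P2=I  mem[L4]=91
18. P1: load  L3  bus=[BusRd]  L3: P0=S P1=S P2=S  mem[L3]=20
19. P0: load  L4  bus=[-]  L4: P0=S P1=S P2=I  mem[L4]=91
20. P1: store L4 := 98  bus=[BusUpgr]  L4: P0=I P1=M P2=I  mem[L4]=91
21. P1: store L4 := 17  bus=[-]  L4: P0=I P1=M P2=I  mem[L4]=91
22. P0: store L0 := 70  bus=[BusUpgr]  L0: P0=M P1=I P2=I  mem[L0]=90
23. P1: store L4 := 57  bus=[-]  L4: P0=I P1=M P2=I  mem[L4]=91
24. P2: store L4 := 65  bus=[BusRdX,Flush]  L4: P0=I P1=I P2=M  mem[L4]=57
25. P2: load  L4  bus=[-]  L4: P0=I P1=I P2=M  mem[L4]=57
26. P2: store L4 := 21  bus=[-]  L4: P0=I P1=I P2=M  mem[L4]=57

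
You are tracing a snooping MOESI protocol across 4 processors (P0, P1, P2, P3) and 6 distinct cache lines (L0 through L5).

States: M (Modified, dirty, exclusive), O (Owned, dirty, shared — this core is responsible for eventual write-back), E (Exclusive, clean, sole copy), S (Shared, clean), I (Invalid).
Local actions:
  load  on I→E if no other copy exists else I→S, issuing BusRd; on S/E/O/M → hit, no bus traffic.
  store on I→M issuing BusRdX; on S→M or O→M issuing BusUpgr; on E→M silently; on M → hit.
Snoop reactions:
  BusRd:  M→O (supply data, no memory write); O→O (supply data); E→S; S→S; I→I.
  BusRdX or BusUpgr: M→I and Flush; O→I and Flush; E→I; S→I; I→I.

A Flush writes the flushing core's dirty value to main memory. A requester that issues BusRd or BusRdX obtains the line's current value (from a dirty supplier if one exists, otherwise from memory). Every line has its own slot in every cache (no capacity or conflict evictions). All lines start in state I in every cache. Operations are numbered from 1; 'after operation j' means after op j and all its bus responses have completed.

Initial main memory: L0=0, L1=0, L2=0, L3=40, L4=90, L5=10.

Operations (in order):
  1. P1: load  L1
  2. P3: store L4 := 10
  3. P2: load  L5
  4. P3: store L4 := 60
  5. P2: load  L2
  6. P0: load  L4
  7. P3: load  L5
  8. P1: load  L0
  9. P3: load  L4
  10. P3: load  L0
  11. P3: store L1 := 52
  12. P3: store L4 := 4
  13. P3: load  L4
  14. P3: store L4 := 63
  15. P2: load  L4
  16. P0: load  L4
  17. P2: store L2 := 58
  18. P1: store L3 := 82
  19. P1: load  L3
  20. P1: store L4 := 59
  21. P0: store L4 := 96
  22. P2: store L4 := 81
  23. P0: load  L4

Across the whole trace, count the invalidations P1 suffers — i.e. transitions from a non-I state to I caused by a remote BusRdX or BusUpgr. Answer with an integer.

invalidations = 2

[1] P1: load  L1 | P0:I, P1:E(0), P2:I, P3:I | bus: BusRd
[2] P3: store L4 := 10 | P0:I, P1:I, P2:I, P3:M(10) | bus: BusRdX
[3] P2: load  L5 | P0:I, P1:I, P2:E(10), P3:I | bus: BusRd
[4] P3: store L4 := 60 | P0:I, P1:I, P2:I, P3:M(60) | bus: none
[5] P2: load  L2 | P0:I, P1:I, P2:E(0), P3:I | bus: BusRd
[6] P0: load  L4 | P0:S(60), P1:I, P2:I, P3:O(60) | bus: BusRd
[7] P3: load  L5 | P0:I, P1:I, P2:S(10), P3:S(10) | bus: BusRd
[8] P1: load  L0 | P0:I, P1:E(0), P2:I, P3:I | bus: BusRd
[9] P3: load  L4 | P0:S(60), P1:I, P2:I, P3:O(60) | bus: none
[10] P3: load  L0 | P0:I, P1:S(0), P2:I, P3:S(0) | bus: BusRd
[11] P3: store L1 := 52 | P0:I, P1:I, P2:I, P3:M(52) | bus: BusRdX
[12] P3: store L4 := 4 | P0:I, P1:I, P2:I, P3:M(4) | bus: BusUpgr
[13] P3: load  L4 | P0:I, P1:I, P2:I, P3:M(4) | bus: none
[14] P3: store L4 := 63 | P0:I, P1:I, P2:I, P3:M(63) | bus: none
[15] P2: load  L4 | P0:I, P1:I, P2:S(63), P3:O(63) | bus: BusRd
[16] P0: load  L4 | P0:S(63), P1:I, P2:S(63), P3:O(63) | bus: BusRd
[17] P2: store L2 := 58 | P0:I, P1:I, P2:M(58), P3:I | bus: none
[18] P1: store L3 := 82 | P0:I, P1:M(82), P2:I, P3:I | bus: BusRdX
[19] P1: load  L3 | P0:I, P1:M(82), P2:I, P3:I | bus: none
[20] P1: store L4 := 59 | P0:I, P1:M(59), P2:I, P3:I | bus: BusRdX,Flush
[21] P0: store L4 := 96 | P0:M(96), P1:I, P2:I, P3:I | bus: BusRdX,Flush
[22] P2: store L4 := 81 | P0:I, P1:I, P2:M(81), P3:I | bus: BusRdX,Flush
[23] P0: load  L4 | P0:S(81), P1:I, P2:O(81), P3:I | bus: BusRd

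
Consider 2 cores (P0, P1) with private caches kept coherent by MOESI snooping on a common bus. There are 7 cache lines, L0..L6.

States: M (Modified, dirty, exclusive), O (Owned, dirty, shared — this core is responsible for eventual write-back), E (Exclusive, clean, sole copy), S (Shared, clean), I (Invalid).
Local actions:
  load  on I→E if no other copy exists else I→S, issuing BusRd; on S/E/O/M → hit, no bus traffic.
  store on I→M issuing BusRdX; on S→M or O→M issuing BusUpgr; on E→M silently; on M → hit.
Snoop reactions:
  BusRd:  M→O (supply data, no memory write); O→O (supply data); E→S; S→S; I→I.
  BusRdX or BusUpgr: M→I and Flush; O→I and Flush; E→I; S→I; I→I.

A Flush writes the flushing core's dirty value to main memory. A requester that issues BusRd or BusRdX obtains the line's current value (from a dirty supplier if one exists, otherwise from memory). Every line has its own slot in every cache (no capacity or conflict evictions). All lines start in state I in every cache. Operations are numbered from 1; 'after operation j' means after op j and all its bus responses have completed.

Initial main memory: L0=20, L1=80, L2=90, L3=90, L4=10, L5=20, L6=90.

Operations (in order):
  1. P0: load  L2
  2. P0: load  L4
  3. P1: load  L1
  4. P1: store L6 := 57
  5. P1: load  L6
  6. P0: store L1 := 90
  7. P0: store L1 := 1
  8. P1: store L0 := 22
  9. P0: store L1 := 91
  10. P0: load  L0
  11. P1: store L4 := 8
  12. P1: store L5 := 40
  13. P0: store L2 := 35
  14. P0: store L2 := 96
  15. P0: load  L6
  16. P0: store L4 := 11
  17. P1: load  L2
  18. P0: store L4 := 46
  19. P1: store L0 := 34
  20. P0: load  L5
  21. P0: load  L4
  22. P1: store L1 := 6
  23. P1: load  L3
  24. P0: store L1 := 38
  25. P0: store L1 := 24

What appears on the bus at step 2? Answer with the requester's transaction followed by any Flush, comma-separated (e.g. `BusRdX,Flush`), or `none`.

bus = BusRd

  op1 P0: load  L2 → E/I on L2; bus BusRd; mem=90
  op2 P0: load  L4 → E/I on L4; bus BusRd; mem=10
  op3 P1: load  L1 → I/E on L1; bus BusRd; mem=80
  op4 P1: store L6 := 57 → I/M on L6; bus BusRdX; mem=90
  op5 P1: load  L6 → I/M on L6; bus (none); mem=90
  op6 P0: store L1 := 90 → M/I on L1; bus BusRdX; mem=80
  op7 P0: store L1 := 1 → M/I on L1; bus (none); mem=80
  op8 P1: store L0 := 22 → I/M on L0; bus BusRdX; mem=20
  op9 P0: store L1 := 91 → M/I on L1; bus (none); mem=80
  op10 P0: load  L0 → S/O on L0; bus BusRd; mem=20
  op11 P1: store L4 := 8 → I/M on L4; bus BusRdX; mem=10
  op12 P1: store L5 := 40 → I/M on L5; bus BusRdX; mem=20
  op13 P0: store L2 := 35 → M/I on L2; bus (none); mem=90
  op14 P0: store L2 := 96 → M/I on L2; bus (none); mem=90
  op15 P0: load  L6 → S/O on L6; bus BusRd; mem=90
  op16 P0: store L4 := 11 → M/I on L4; bus BusRdX Flush; mem=8
  op17 P1: load  L2 → O/S on L2; bus BusRd; mem=90
  op18 P0: store L4 := 46 → M/I on L4; bus (none); mem=8
  op19 P1: store L0 := 34 → I/M on L0; bus BusUpgr; mem=20
  op20 P0: load  L5 → S/O on L5; bus BusRd; mem=20
  op21 P0: load  L4 → M/I on L4; bus (none); mem=8
  op22 P1: store L1 := 6 → I/M on L1; bus BusRdX Flush; mem=91
  op23 P1: load  L3 → I/E on L3; bus BusRd; mem=90
  op24 P0: store L1 := 38 → M/I on L1; bus BusRdX Flush; mem=6
  op25 P0: store L1 := 24 → M/I on L1; bus (none); mem=6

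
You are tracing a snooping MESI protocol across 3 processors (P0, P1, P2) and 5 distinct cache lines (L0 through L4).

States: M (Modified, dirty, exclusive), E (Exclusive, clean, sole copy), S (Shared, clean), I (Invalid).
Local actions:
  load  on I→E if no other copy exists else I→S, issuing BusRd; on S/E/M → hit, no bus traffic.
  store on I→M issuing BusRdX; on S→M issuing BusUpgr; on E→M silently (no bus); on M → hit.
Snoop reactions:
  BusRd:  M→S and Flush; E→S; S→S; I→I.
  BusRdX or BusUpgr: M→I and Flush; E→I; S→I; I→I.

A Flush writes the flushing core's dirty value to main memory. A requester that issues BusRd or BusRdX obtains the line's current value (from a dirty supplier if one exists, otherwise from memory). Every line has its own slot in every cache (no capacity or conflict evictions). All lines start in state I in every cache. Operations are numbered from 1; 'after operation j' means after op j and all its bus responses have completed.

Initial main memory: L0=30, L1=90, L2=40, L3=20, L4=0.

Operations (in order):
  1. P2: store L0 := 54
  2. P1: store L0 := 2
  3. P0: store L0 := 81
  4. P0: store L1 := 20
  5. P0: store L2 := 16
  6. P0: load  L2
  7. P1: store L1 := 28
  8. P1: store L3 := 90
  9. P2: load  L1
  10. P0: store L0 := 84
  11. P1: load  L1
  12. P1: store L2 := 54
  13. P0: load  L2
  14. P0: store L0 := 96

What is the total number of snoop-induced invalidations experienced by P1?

step 1: P2: store L0 := 54  ⟶  IIM  (L0)  txn=BusRdX  M[L0]=30
step 2: P1: store L0 := 2  ⟶  IMI  (L0)  txn=BusRdX+Flush  M[L0]=54
step 3: P0: store L0 := 81  ⟶  MII  (L0)  txn=BusRdX+Flush  M[L0]=2
step 4: P0: store L1 := 20  ⟶  MII  (L1)  txn=BusRdX  M[L1]=90
step 5: P0: store L2 := 16  ⟶  MII  (L2)  txn=BusRdX  M[L2]=40
step 6: P0: load  L2  ⟶  MII  (L2)  txn=∅  M[L2]=40
step 7: P1: store L1 := 28  ⟶  IMI  (L1)  txn=BusRdX+Flush  M[L1]=20
step 8: P1: store L3 := 90  ⟶  IMI  (L3)  txn=BusRdX  M[L3]=20
step 9: P2: load  L1  ⟶  ISS  (L1)  txn=BusRd+Flush  M[L1]=28
step 10: P0: store L0 := 84  ⟶  MII  (L0)  txn=∅  M[L0]=2
step 11: P1: load  L1  ⟶  ISS  (L1)  txn=∅  M[L1]=28
step 12: P1: store L2 := 54  ⟶  IMI  (L2)  txn=BusRdX+Flush  M[L2]=16
step 13: P0: load  L2  ⟶  SSI  (L2)  txn=BusRd+Flush  M[L2]=54
step 14: P0: store L0 := 96  ⟶  MII  (L0)  txn=∅  M[L0]=2

invalidations = 1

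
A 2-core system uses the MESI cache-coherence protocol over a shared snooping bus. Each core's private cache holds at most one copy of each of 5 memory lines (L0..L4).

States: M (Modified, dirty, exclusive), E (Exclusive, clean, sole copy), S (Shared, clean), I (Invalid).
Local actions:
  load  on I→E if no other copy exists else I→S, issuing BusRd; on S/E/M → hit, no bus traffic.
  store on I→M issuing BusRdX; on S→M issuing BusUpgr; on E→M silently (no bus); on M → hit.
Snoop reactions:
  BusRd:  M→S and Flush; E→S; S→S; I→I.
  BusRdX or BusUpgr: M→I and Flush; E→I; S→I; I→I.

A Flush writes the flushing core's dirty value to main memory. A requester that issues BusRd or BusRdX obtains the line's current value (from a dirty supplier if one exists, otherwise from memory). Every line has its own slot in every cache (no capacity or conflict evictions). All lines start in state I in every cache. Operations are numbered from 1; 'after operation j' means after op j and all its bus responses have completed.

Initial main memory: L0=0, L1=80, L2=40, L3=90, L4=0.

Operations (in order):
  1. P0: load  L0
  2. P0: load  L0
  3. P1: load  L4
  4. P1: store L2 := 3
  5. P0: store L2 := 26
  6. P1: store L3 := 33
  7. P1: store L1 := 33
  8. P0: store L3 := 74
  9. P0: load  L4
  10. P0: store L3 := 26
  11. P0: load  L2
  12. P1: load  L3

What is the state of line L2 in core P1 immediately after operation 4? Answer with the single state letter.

state = M

  op1 P0: load  L0 → E/I on L0; bus BusRd; mem=0
  op2 P0: load  L0 → E/I on L0; bus (none); mem=0
  op3 P1: load  L4 → I/E on L4; bus BusRd; mem=0
  op4 P1: store L2 := 3 → I/M on L2; bus BusRdX; mem=40
  op5 P0: store L2 := 26 → M/I on L2; bus BusRdX Flush; mem=3
  op6 P1: store L3 := 33 → I/M on L3; bus BusRdX; mem=90
  op7 P1: store L1 := 33 → I/M on L1; bus BusRdX; mem=80
  op8 P0: store L3 := 74 → M/I on L3; bus BusRdX Flush; mem=33
  op9 P0: load  L4 → S/S on L4; bus BusRd; mem=0
  op10 P0: store L3 := 26 → M/I on L3; bus (none); mem=33
  op11 P0: load  L2 → M/I on L2; bus (none); mem=3
  op12 P1: load  L3 → S/S on L3; bus BusRd Flush; mem=26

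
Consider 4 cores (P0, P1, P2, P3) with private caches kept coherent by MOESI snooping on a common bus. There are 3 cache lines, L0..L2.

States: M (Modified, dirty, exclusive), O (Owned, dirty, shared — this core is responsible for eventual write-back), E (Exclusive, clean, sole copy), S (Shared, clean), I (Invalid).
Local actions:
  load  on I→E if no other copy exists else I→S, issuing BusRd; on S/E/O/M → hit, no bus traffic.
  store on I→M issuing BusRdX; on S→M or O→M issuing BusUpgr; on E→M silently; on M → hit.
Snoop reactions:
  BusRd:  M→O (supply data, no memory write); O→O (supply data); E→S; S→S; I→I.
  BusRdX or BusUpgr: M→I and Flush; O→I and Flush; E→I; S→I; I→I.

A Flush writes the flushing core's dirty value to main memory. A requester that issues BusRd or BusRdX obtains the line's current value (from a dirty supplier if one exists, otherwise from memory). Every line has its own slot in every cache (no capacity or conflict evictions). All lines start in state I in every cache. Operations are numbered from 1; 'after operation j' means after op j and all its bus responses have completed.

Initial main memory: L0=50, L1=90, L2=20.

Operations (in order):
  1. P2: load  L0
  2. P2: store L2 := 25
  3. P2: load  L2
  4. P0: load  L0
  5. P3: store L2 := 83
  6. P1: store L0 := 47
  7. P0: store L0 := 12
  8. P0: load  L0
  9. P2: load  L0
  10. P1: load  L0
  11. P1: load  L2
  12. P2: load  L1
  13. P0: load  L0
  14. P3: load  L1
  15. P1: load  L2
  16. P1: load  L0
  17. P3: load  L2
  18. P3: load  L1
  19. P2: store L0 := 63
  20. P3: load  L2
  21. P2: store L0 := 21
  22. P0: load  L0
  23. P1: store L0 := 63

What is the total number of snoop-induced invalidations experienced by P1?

invalidations = 2

[1] P2: load  L0 | P0:I, P1:I, P2:E(50), P3:I | bus: BusRd
[2] P2: store L2 := 25 | P0:I, P1:I, P2:M(25), P3:I | bus: BusRdX
[3] P2: load  L2 | P0:I, P1:I, P2:M(25), P3:I | bus: none
[4] P0: load  L0 | P0:S(50), P1:I, P2:S(50), P3:I | bus: BusRd
[5] P3: store L2 := 83 | P0:I, P1:I, P2:I, P3:M(83) | bus: BusRdX,Flush
[6] P1: store L0 := 47 | P0:I, P1:M(47), P2:I, P3:I | bus: BusRdX
[7] P0: store L0 := 12 | P0:M(12), P1:I, P2:I, P3:I | bus: BusRdX,Flush
[8] P0: load  L0 | P0:M(12), P1:I, P2:I, P3:I | bus: none
[9] P2: load  L0 | P0:O(12), P1:I, P2:S(12), P3:I | bus: BusRd
[10] P1: load  L0 | P0:O(12), P1:S(12), P2:S(12), P3:I | bus: BusRd
[11] P1: load  L2 | P0:I, P1:S(83), P2:I, P3:O(83) | bus: BusRd
[12] P2: load  L1 | P0:I, P1:I, P2:E(90), P3:I | bus: BusRd
[13] P0: load  L0 | P0:O(12), P1:S(12), P2:S(12), P3:I | bus: none
[14] P3: load  L1 | P0:I, P1:I, P2:S(90), P3:S(90) | bus: BusRd
[15] P1: load  L2 | P0:I, P1:S(83), P2:I, P3:O(83) | bus: none
[16] P1: load  L0 | P0:O(12), P1:S(12), P2:S(12), P3:I | bus: none
[17] P3: load  L2 | P0:I, P1:S(83), P2:I, P3:O(83) | bus: none
[18] P3: load  L1 | P0:I, P1:I, P2:S(90), P3:S(90) | bus: none
[19] P2: store L0 := 63 | P0:I, P1:I, P2:M(63), P3:I | bus: BusUpgr,Flush
[20] P3: load  L2 | P0:I, P1:S(83), P2:I, P3:O(83) | bus: none
[21] P2: store L0 := 21 | P0:I, P1:I, P2:M(21), P3:I | bus: none
[22] P0: load  L0 | P0:S(21), P1:I, P2:O(21), P3:I | bus: BusRd
[23] P1: store L0 := 63 | P0:I, P1:M(63), P2:I, P3:I | bus: BusRdX,Flush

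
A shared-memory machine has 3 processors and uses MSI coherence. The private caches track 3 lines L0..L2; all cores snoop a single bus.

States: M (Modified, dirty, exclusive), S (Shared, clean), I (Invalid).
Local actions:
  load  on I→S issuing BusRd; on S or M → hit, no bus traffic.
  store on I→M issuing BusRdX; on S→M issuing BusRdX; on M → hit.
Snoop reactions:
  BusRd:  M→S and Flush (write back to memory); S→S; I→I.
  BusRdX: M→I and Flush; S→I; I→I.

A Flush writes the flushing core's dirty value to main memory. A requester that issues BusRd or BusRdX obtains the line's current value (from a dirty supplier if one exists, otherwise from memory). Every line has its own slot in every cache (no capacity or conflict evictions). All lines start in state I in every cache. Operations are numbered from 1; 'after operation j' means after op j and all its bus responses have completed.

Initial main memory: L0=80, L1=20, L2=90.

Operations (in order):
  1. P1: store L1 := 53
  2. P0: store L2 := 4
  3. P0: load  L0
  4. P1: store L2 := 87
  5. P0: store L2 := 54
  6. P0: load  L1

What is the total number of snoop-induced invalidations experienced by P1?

step 1: P1: store L1 := 53  ⟶  IMI  (L1)  txn=BusRdX  M[L1]=20
step 2: P0: store L2 := 4  ⟶  MII  (L2)  txn=BusRdX  M[L2]=90
step 3: P0: load  L0  ⟶  SII  (L0)  txn=BusRd  M[L0]=80
step 4: P1: store L2 := 87  ⟶  IMI  (L2)  txn=BusRdX+Flush  M[L2]=4
step 5: P0: store L2 := 54  ⟶  MII  (L2)  txn=BusRdX+Flush  M[L2]=87
step 6: P0: load  L1  ⟶  SSI  (L1)  txn=BusRd+Flush  M[L1]=53

invalidations = 1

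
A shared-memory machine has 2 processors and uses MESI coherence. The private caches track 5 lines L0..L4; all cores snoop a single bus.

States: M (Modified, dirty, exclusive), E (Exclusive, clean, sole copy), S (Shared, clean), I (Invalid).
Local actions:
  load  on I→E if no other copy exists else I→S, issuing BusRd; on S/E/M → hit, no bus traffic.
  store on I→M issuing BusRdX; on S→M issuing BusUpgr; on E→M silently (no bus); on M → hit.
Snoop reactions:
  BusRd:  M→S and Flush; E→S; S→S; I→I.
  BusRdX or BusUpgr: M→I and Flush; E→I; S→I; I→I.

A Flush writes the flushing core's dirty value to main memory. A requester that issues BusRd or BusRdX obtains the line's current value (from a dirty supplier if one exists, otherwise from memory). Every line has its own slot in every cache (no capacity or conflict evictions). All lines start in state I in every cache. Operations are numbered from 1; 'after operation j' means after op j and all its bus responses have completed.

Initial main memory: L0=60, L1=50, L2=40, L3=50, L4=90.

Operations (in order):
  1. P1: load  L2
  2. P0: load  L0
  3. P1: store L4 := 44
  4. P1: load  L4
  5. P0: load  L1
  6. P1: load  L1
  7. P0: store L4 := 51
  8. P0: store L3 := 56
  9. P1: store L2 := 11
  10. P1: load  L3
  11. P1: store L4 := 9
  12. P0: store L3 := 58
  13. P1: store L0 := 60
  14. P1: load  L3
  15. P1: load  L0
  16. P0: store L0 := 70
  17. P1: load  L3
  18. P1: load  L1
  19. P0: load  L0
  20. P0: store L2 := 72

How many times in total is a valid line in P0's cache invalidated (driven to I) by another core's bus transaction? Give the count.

invalidations = 2

1. P1: load  L2  bus=[BusRd]  L2: P0=I P1=E  mem[L2]=40
2. P0: load  L0  bus=[BusRd]  L0: P0=E P1=I  mem[L0]=60
3. P1: store L4 := 44  bus=[BusRdX]  L4: P0=I P1=M  mem[L4]=90
4. P1: load  L4  bus=[-]  L4: P0=I P1=M  mem[L4]=90
5. P0: load  L1  bus=[BusRd]  L1: P0=E P1=I  mem[L1]=50
6. P1: load  L1  bus=[BusRd]  L1: P0=S P1=S  mem[L1]=50
7. P0: store L4 := 51  bus=[BusRdX,Flush]  L4: P0=M P1=I  mem[L4]=44
8. P0: store L3 := 56  bus=[BusRdX]  L3: P0=M P1=I  mem[L3]=50
9. P1: store L2 := 11  bus=[-]  L2: P0=I P1=M  mem[L2]=40
10. P1: load  L3  bus=[BusRd,Flush]  L3: P0=S P1=S  mem[L3]=56
11. P1: store L4 := 9  bus=[BusRdX,Flush]  L4: P0=I P1=M  mem[L4]=51
12. P0: store L3 := 58  bus=[BusUpgr]  L3: P0=M P1=I  mem[L3]=56
13. P1: store L0 := 60  bus=[BusRdX]  L0: P0=I P1=M  mem[L0]=60
14. P1: load  L3  bus=[BusRd,Flush]  L3: P0=S P1=S  mem[L3]=58
15. P1: load  L0  bus=[-]  L0: P0=I P1=M  mem[L0]=60
16. P0: store L0 := 70  bus=[BusRdX,Flush]  L0: P0=M P1=I  mem[L0]=60
17. P1: load  L3  bus=[-]  L3: P0=S P1=S  mem[L3]=58
18. P1: load  L1  bus=[-]  L1: P0=S P1=S  mem[L1]=50
19. P0: load  L0  bus=[-]  L0: P0=M P1=I  mem[L0]=60
20. P0: store L2 := 72  bus=[BusRdX,Flush]  L2: P0=M P1=I  mem[L2]=11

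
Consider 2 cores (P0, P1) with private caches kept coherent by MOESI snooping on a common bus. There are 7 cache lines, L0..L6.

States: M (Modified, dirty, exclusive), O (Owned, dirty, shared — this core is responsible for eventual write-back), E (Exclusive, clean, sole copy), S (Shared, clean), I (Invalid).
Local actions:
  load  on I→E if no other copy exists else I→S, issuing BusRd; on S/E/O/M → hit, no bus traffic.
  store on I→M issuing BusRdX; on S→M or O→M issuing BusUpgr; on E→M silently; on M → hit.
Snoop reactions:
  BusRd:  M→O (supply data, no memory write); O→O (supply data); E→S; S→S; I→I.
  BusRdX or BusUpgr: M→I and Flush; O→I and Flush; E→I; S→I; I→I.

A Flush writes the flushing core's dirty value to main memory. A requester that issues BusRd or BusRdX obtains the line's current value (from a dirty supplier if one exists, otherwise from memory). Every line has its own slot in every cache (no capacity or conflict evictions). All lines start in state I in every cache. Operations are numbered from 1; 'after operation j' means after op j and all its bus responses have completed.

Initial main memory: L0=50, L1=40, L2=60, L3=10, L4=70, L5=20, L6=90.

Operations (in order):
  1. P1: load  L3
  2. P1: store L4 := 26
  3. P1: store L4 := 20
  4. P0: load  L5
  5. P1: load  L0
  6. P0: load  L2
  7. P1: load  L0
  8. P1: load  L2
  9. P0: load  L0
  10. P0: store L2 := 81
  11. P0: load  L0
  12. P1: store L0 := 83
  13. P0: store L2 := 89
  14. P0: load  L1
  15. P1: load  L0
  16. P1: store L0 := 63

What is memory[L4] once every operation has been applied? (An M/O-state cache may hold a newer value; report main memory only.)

step 1: P1: load  L3  ⟶  IE  (L3)  txn=BusRd  M[L3]=10
step 2: P1: store L4 := 26  ⟶  IM  (L4)  txn=BusRdX  M[L4]=70
step 3: P1: store L4 := 20  ⟶  IM  (L4)  txn=∅  M[L4]=70
step 4: P0: load  L5  ⟶  EI  (L5)  txn=BusRd  M[L5]=20
step 5: P1: load  L0  ⟶  IE  (L0)  txn=BusRd  M[L0]=50
step 6: P0: load  L2  ⟶  EI  (L2)  txn=BusRd  M[L2]=60
step 7: P1: load  L0  ⟶  IE  (L0)  txn=∅  M[L0]=50
step 8: P1: load  L2  ⟶  SS  (L2)  txn=BusRd  M[L2]=60
step 9: P0: load  L0  ⟶  SS  (L0)  txn=BusRd  M[L0]=50
step 10: P0: store L2 := 81  ⟶  MI  (L2)  txn=BusUpgr  M[L2]=60
step 11: P0: load  L0  ⟶  SS  (L0)  txn=∅  M[L0]=50
step 12: P1: store L0 := 83  ⟶  IM  (L0)  txn=BusUpgr  M[L0]=50
step 13: P0: store L2 := 89  ⟶  MI  (L2)  txn=∅  M[L2]=60
step 14: P0: load  L1  ⟶  EI  (L1)  txn=BusRd  M[L1]=40
step 15: P1: load  L0  ⟶  IM  (L0)  txn=∅  M[L0]=50
step 16: P1: store L0 := 63  ⟶  IM  (L0)  txn=∅  M[L0]=50

memory[L4] = 70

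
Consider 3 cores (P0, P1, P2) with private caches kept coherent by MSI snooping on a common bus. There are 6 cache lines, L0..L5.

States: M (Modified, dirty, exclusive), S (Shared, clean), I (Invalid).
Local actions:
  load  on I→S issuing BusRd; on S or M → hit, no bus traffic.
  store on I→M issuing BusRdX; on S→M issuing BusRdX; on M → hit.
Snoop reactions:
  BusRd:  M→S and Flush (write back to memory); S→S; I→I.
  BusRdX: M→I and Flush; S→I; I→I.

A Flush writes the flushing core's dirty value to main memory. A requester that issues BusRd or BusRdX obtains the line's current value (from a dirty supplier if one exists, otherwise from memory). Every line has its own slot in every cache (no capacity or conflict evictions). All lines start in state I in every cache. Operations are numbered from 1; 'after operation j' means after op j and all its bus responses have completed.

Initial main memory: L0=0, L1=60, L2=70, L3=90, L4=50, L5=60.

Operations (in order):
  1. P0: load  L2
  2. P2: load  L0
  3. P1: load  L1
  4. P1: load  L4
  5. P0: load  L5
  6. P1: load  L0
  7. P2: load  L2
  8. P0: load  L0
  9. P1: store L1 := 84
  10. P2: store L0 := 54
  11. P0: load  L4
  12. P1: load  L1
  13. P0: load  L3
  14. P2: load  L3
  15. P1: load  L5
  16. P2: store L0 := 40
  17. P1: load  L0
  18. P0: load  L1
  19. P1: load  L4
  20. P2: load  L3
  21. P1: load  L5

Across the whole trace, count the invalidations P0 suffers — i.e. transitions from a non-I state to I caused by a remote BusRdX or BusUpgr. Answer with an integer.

invalidations = 1

[1] P0: load  L2 | P0:S(70), P1:I, P2:I | bus: BusRd
[2] P2: load  L0 | P0:I, P1:I, P2:S(0) | bus: BusRd
[3] P1: load  L1 | P0:I, P1:S(60), P2:I | bus: BusRd
[4] P1: load  L4 | P0:I, P1:S(50), P2:I | bus: BusRd
[5] P0: load  L5 | P0:S(60), P1:I, P2:I | bus: BusRd
[6] P1: load  L0 | P0:I, P1:S(0), P2:S(0) | bus: BusRd
[7] P2: load  L2 | P0:S(70), P1:I, P2:S(70) | bus: BusRd
[8] P0: load  L0 | P0:S(0), P1:S(0), P2:S(0) | bus: BusRd
[9] P1: store L1 := 84 | P0:I, P1:M(84), P2:I | bus: BusRdX
[10] P2: store L0 := 54 | P0:I, P1:I, P2:M(54) | bus: BusRdX
[11] P0: load  L4 | P0:S(50), P1:S(50), P2:I | bus: BusRd
[12] P1: load  L1 | P0:I, P1:M(84), P2:I | bus: none
[13] P0: load  L3 | P0:S(90), P1:I, P2:I | bus: BusRd
[14] P2: load  L3 | P0:S(90), P1:I, P2:S(90) | bus: BusRd
[15] P1: load  L5 | P0:S(60), P1:S(60), P2:I | bus: BusRd
[16] P2: store L0 := 40 | P0:I, P1:I, P2:M(40) | bus: none
[17] P1: load  L0 | P0:I, P1:S(40), P2:S(40) | bus: BusRd,Flush
[18] P0: load  L1 | P0:S(84), P1:S(84), P2:I | bus: BusRd,Flush
[19] P1: load  L4 | P0:S(50), P1:S(50), P2:I | bus: none
[20] P2: load  L3 | P0:S(90), P1:I, P2:S(90) | bus: none
[21] P1: load  L5 | P0:S(60), P1:S(60), P2:I | bus: none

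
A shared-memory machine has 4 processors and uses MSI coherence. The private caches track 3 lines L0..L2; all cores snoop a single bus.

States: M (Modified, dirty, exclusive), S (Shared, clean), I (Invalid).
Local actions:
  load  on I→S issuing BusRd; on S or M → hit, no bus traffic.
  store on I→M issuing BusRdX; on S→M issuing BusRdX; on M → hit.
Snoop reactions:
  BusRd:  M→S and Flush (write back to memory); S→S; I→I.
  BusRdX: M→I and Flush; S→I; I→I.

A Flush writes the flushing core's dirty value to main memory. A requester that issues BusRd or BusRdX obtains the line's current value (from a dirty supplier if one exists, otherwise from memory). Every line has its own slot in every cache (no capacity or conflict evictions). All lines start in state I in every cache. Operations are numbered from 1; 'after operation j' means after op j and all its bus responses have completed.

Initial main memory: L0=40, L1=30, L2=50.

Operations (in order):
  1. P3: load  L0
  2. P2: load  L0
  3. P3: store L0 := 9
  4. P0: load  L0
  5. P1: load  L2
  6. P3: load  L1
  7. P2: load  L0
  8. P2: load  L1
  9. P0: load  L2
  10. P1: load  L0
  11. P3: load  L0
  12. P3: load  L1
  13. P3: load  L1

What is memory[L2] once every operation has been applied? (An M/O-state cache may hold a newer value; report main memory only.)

memory[L2] = 50

  op1 P3: load  L0 → I/I/I/S on L0; bus BusRd; mem=40
  op2 P2: load  L0 → I/I/S/S on L0; bus BusRd; mem=40
  op3 P3: store L0 := 9 → I/I/I/M on L0; bus BusRdX; mem=40
  op4 P0: load  L0 → S/I/I/S on L0; bus BusRd Flush; mem=9
  op5 P1: load  L2 → I/S/I/I on L2; bus BusRd; mem=50
  op6 P3: load  L1 → I/I/I/S on L1; bus BusRd; mem=30
  op7 P2: load  L0 → S/I/S/S on L0; bus BusRd; mem=9
  op8 P2: load  L1 → I/I/S/S on L1; bus BusRd; mem=30
  op9 P0: load  L2 → S/S/I/I on L2; bus BusRd; mem=50
  op10 P1: load  L0 → S/S/S/S on L0; bus BusRd; mem=9
  op11 P3: load  L0 → S/S/S/S on L0; bus (none); mem=9
  op12 P3: load  L1 → I/I/S/S on L1; bus (none); mem=30
  op13 P3: load  L1 → I/I/S/S on L1; bus (none); mem=30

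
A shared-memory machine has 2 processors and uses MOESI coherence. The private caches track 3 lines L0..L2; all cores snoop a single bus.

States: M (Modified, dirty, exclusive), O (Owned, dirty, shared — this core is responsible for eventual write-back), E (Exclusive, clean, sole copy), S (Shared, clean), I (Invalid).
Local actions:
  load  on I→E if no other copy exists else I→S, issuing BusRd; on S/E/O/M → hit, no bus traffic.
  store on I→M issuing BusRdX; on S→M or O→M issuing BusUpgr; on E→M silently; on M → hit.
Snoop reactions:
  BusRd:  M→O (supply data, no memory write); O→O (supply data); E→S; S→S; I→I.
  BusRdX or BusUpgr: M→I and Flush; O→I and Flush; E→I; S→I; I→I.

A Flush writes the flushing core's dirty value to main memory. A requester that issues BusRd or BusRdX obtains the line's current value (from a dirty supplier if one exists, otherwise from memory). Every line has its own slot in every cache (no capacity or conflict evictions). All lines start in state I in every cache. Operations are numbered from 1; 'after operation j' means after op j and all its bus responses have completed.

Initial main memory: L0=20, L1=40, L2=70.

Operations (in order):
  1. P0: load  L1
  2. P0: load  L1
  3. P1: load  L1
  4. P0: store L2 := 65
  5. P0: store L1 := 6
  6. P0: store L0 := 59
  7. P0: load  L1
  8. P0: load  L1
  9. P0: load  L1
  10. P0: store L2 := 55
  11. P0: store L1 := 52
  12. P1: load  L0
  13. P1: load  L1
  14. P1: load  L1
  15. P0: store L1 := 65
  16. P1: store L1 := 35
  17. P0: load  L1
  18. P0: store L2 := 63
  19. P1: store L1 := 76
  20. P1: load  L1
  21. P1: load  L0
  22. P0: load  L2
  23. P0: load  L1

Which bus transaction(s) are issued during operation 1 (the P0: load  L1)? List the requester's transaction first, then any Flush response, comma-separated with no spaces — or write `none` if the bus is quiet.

  op1 P0: load  L1 → E/I on L1; bus BusRd; mem=40
  op2 P0: load  L1 → E/I on L1; bus (none); mem=40
  op3 P1: load  L1 → S/S on L1; bus BusRd; mem=40
  op4 P0: store L2 := 65 → M/I on L2; bus BusRdX; mem=70
  op5 P0: store L1 := 6 → M/I on L1; bus BusUpgr; mem=40
  op6 P0: store L0 := 59 → M/I on L0; bus BusRdX; mem=20
  op7 P0: load  L1 → M/I on L1; bus (none); mem=40
  op8 P0: load  L1 → M/I on L1; bus (none); mem=40
  op9 P0: load  L1 → M/I on L1; bus (none); mem=40
  op10 P0: store L2 := 55 → M/I on L2; bus (none); mem=70
  op11 P0: store L1 := 52 → M/I on L1; bus (none); mem=40
  op12 P1: load  L0 → O/S on L0; bus BusRd; mem=20
  op13 P1: load  L1 → O/S on L1; bus BusRd; mem=40
  op14 P1: load  L1 → O/S on L1; bus (none); mem=40
  op15 P0: store L1 := 65 → M/I on L1; bus BusUpgr; mem=40
  op16 P1: store L1 := 35 → I/M on L1; bus BusRdX Flush; mem=65
  op17 P0: load  L1 → S/O on L1; bus BusRd; mem=65
  op18 P0: store L2 := 63 → M/I on L2; bus (none); mem=70
  op19 P1: store L1 := 76 → I/M on L1; bus BusUpgr; mem=65
  op20 P1: load  L1 → I/M on L1; bus (none); mem=65
  op21 P1: load  L0 → O/S on L0; bus (none); mem=20
  op22 P0: load  L2 → M/I on L2; bus (none); mem=70
  op23 P0: load  L1 → S/O on L1; bus BusRd; mem=65

bus = BusRd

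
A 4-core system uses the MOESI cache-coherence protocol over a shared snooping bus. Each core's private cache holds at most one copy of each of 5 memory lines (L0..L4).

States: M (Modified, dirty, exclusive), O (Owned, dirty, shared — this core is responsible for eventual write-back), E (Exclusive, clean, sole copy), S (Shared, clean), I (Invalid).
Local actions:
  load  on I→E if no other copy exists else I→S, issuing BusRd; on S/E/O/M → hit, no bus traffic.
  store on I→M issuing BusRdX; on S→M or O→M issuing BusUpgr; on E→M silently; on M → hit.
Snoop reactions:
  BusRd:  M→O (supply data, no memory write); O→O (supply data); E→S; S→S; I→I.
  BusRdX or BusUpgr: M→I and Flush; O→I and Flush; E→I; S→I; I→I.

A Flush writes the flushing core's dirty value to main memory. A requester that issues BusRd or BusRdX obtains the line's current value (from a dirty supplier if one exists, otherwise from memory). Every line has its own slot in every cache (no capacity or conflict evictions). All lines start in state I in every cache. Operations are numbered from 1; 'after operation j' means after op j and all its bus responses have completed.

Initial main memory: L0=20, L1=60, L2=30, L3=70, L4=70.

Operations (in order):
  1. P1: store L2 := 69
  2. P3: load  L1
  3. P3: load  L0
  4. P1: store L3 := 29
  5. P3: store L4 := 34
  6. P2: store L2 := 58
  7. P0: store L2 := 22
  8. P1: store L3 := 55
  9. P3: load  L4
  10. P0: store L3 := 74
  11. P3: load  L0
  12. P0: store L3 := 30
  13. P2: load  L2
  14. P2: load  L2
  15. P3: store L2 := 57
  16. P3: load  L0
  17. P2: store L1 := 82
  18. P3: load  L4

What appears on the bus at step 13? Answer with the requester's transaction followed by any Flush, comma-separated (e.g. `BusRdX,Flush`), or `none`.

step 1: P1: store L2 := 69  ⟶  IMII  (L2)  txn=BusRdX  M[L2]=30
step 2: P3: load  L1  ⟶  IIIE  (L1)  txn=BusRd  M[L1]=60
step 3: P3: load  L0  ⟶  IIIE  (L0)  txn=BusRd  M[L0]=20
step 4: P1: store L3 := 29  ⟶  IMII  (L3)  txn=BusRdX  M[L3]=70
step 5: P3: store L4 := 34  ⟶  IIIM  (L4)  txn=BusRdX  M[L4]=70
step 6: P2: store L2 := 58  ⟶  IIMI  (L2)  txn=BusRdX+Flush  M[L2]=69
step 7: P0: store L2 := 22  ⟶  MIII  (L2)  txn=BusRdX+Flush  M[L2]=58
step 8: P1: store L3 := 55  ⟶  IMII  (L3)  txn=∅  M[L3]=70
step 9: P3: load  L4  ⟶  IIIM  (L4)  txn=∅  M[L4]=70
step 10: P0: store L3 := 74  ⟶  MIII  (L3)  txn=BusRdX+Flush  M[L3]=55
step 11: P3: load  L0  ⟶  IIIE  (L0)  txn=∅  M[L0]=20
step 12: P0: store L3 := 30  ⟶  MIII  (L3)  txn=∅  M[L3]=55
step 13: P2: load  L2  ⟶  OISI  (L2)  txn=BusRd  M[L2]=58
step 14: P2: load  L2  ⟶  OISI  (L2)  txn=∅  M[L2]=58
step 15: P3: store L2 := 57  ⟶  IIIM  (L2)  txn=BusRdX+Flush  M[L2]=22
step 16: P3: load  L0  ⟶  IIIE  (L0)  txn=∅  M[L0]=20
step 17: P2: store L1 := 82  ⟶  IIMI  (L1)  txn=BusRdX  M[L1]=60
step 18: P3: load  L4  ⟶  IIIM  (L4)  txn=∅  M[L4]=70

bus = BusRd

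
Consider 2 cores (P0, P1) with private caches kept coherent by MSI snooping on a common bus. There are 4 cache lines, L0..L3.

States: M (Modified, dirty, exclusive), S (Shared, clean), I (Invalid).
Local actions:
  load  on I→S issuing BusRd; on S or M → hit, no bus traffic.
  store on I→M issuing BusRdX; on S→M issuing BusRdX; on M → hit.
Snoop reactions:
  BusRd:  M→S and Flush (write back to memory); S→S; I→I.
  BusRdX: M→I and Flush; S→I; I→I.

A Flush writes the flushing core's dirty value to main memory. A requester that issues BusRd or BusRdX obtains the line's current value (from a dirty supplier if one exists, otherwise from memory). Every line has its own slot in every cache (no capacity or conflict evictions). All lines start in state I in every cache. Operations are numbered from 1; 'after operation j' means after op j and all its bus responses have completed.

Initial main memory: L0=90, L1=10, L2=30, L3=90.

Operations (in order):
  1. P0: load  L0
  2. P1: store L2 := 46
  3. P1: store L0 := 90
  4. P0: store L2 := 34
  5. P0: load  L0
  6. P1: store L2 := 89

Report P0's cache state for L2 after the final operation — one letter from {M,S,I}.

[1] P0: load  L0 | P0:S(90), P1:I | bus: BusRd
[2] P1: store L2 := 46 | P0:I, P1:M(46) | bus: BusRdX
[3] P1: store L0 := 90 | P0:I, P1:M(90) | bus: BusRdX
[4] P0: store L2 := 34 | P0:M(34), P1:I | bus: BusRdX,Flush
[5] P0: load  L0 | P0:S(90), P1:S(90) | bus: BusRd,Flush
[6] P1: store L2 := 89 | P0:I, P1:M(89) | bus: BusRdX,Flush

state = I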